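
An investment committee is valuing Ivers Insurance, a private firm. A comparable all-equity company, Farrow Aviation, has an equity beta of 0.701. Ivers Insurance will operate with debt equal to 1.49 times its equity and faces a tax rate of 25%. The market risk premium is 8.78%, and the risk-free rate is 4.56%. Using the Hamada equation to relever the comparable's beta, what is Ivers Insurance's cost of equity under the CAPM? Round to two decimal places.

β_L = β_U × [1 + (1 − t)(D/E)] = 0.701 × [1 + (1 − 0.25) × 1.49]
    = 0.701 × [1 + 0.75 × 1.49] = 0.701 × 2.1175 = 1.4844
E(R) = R_f + β_L × MRP = 4.56% + 1.4844 × 8.78% = 17.59%

17.59%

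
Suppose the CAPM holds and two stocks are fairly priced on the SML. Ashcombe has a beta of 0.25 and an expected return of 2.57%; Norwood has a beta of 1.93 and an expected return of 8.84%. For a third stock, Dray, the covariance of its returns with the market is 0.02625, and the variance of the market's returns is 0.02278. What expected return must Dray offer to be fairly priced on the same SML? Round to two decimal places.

5.94%

MRP = (8.84% − 2.57%) / (1.93 − 0.25) = 3.7321%
R_f = 2.57% − 0.25 × 3.7321% = 1.6370%
β_Dray = Cov / Var(R_m) = 0.02625 / 0.02278 = 1.1523
E(R_Dray) = R_f + β × MRP = 1.6370% + 1.1523 × 3.7321% = 5.94%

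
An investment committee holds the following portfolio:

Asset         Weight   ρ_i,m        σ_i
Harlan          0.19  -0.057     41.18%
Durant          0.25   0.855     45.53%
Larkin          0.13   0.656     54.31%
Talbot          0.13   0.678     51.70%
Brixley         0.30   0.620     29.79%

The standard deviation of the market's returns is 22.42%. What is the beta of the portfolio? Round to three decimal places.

1.071

β_Harlan = -0.057 × 41.18% / 22.42% = -0.1047
β_Durant = 0.855 × 45.53% / 22.42% = 1.7363
β_Larkin = 0.656 × 54.31% / 22.42% = 1.5891
β_Talbot = 0.678 × 51.70% / 22.42% = 1.5635
β_Brixley = 0.620 × 29.79% / 22.42% = 0.8238
β_P = Σ w_i β_i = 0.19×-0.1047 + 0.25×1.7363 + 0.13×1.5891 + 0.13×1.5635 + 0.30×0.8238 = 1.0712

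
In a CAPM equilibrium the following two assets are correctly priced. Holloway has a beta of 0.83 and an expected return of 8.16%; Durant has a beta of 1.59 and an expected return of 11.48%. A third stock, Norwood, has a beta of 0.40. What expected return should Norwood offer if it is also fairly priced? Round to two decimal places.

MRP (SML slope) = (11.48% − 8.16%) / (1.59 − 0.83) = 3.32% / 0.76 = 4.3684%
R_f (intercept) = 8.16% − 0.83 × 4.3684% = 4.5342%
E(R_Norwood) = R_f + β × MRP = 4.5342% + 0.40 × 4.3684% = 6.28%

6.28%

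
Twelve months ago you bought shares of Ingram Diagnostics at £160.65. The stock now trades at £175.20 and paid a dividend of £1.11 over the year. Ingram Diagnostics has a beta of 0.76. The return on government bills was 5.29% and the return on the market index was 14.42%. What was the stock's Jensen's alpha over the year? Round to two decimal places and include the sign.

-2.48%

Realised HPR = (P1 + D1 − P0) / P0 = (175.20 + 1.11 − 160.65) / 160.65 = 15.66 / 160.65 = 9.7479%
MRP = 14.42% − 5.29% = 9.13%
CAPM required = R_f + β·MRP = 5.29% + 0.76 × 9.13% = 12.2288%
α = realised − required = 9.7479% − 12.2288% = -2.48%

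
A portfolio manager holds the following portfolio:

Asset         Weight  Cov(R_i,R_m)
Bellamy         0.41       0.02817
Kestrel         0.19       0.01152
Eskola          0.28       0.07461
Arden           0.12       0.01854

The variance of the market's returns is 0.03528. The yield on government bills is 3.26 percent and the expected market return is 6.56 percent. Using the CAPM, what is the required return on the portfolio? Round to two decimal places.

β_Bellamy = 0.02817 / 0.03528 = 0.7985
β_Kestrel = 0.01152 / 0.03528 = 0.3265
β_Eskola = 0.07461 / 0.03528 = 2.1148
β_Arden = 0.01854 / 0.03528 = 0.5255
β_P = Σ w_i β_i = 0.41×0.7985 + 0.19×0.3265 + 0.28×2.1148 + 0.12×0.5255 = 1.0446
MRP = 6.56% − 3.26% = 3.30%
E(R_P) = R_f + β_P × MRP = 3.26% + 1.0446 × 3.30% = 6.71%

6.71%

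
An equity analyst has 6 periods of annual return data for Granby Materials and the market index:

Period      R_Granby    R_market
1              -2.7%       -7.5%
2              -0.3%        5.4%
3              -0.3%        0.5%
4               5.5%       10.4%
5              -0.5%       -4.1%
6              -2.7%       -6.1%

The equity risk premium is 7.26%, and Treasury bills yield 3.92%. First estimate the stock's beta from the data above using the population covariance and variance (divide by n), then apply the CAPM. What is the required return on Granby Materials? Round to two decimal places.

Mean R_i = (-2.7 − 0.3 − 0.3 + 5.5 − 0.5 − 2.7) / 6 = -0.1667%
Mean R_m = (-7.5 + 5.4 + 0.5 + 10.4 − 4.1 − 6.1) / 6 = -0.2333%
Σ(R_i − R̄_i)(R_m − R̄_m) = 93.9667  ⇒  Cov = 93.9667 / 6 = 15.6611
Σ(R_m − R̄_m)² = 247.5133  ⇒  Var(R_m) = 247.5133 / 6 = 41.2522
β = Cov / Var(R_m) = 15.6611 / 41.2522 = 0.3796
E(R) = R_f + β × MRP = 3.92% + 0.3796 × 7.26% = 6.68%

6.68%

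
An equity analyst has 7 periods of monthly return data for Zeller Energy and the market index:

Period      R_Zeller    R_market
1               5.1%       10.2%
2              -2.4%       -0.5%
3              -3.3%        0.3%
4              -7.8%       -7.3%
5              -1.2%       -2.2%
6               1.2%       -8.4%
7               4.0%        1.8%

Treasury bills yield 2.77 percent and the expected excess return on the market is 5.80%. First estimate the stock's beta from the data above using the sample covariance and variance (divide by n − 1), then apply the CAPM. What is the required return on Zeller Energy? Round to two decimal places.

5.41%

Mean R_i = (5.1 − 2.4 − 3.3 − 7.8 − 1.2 + 1.2 + 4.0) / 7 = -0.6286%
Mean R_m = (10.2 − 0.5 + 0.3 − 7.3 − 2.2 − 8.4 + 1.8) / 7 = -0.8714%
Σ(R_i − R̄_i)(R_m − R̄_m) = 105.0957  ⇒  Cov = 105.0957 / 6 = 17.5160
Σ(R_m − R̄_m)² = 230.9943  ⇒  Var(R_m) = 230.9943 / 6 = 38.4991
β = Cov / Var(R_m) = 17.5160 / 38.4991 = 0.4550
E(R) = R_f + β × MRP = 2.77% + 0.4550 × 5.80% = 5.41%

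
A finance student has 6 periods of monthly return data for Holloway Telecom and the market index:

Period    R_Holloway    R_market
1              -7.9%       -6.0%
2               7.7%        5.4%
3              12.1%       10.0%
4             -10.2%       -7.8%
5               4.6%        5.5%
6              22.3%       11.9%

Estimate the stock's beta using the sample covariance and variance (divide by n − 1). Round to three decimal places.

1.450

Mean R_i = (-7.9 + 7.7 + 12.1 − 10.2 + 4.6 + 22.3) / 6 = 4.7667%
Mean R_m = (-6.0 + 5.4 + 10.0 − 7.8 + 5.5 + 11.9) / 6 = 3.1667%
Σ(R_i − R̄_i)(R_m − R̄_m) = 489.6433  ⇒  Cov = 489.6433 / 5 = 97.9287
Σ(R_m − R̄_m)² = 337.6933  ⇒  Var(R_m) = 337.6933 / 5 = 67.5387
β = Cov / Var(R_m) = 97.9287 / 67.5387 = 1.4500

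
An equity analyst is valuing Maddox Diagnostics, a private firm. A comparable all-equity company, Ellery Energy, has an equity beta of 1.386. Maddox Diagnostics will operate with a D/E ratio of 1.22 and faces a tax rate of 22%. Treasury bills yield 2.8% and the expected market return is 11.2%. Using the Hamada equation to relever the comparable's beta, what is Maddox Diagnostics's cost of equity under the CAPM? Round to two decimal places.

25.52%

β_L = β_U × [1 + (1 − t)(D/E)] = 1.386 × [1 + (1 − 0.22) × 1.22]
    = 1.386 × [1 + 0.78 × 1.22] = 1.386 × 1.9516 = 2.7049
MRP = 11.2% − 2.8% = 8.40%
E(R) = R_f + β_L × MRP = 2.8% + 2.7049 × 8.4% = 25.52%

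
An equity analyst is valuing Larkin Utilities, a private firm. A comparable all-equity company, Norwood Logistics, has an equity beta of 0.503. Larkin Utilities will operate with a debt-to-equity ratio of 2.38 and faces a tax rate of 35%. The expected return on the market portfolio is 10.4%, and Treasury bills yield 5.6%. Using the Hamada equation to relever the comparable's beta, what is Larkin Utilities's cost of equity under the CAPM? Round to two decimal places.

11.75%

β_L = β_U × [1 + (1 − t)(D/E)] = 0.503 × [1 + (1 − 0.35) × 2.38]
    = 0.503 × [1 + 0.65 × 2.38] = 0.503 × 2.5470 = 1.2811
MRP = 10.4% − 5.6% = 4.80%
E(R) = R_f + β_L × MRP = 5.6% + 1.2811 × 4.8% = 11.75%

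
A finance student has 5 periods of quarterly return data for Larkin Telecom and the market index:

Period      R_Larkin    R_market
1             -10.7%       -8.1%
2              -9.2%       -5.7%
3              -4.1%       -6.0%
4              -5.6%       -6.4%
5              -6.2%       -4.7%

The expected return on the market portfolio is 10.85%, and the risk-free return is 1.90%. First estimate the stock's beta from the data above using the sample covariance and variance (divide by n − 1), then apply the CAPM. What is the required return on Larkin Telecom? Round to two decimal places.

Mean R_i = (-10.7 − 9.2 − 4.1 − 5.6 − 6.2) / 5 = -7.1600%
Mean R_m = (-8.1 − 5.7 − 6.0 − 6.4 − 4.7) / 5 = -6.1800%
Σ(R_i − R̄_i)(R_m − R̄_m) = 7.4460  ⇒  Cov = 7.4460 / 4 = 1.8615
Σ(R_m − R̄_m)² = 6.1880  ⇒  Var(R_m) = 6.1880 / 4 = 1.5470
β = Cov / Var(R_m) = 1.8615 / 1.5470 = 1.2033
MRP = 10.85% − 1.90% = 8.95%
E(R) = R_f + β × MRP = 1.90% + 1.2033 × 8.95% = 12.67%

12.67%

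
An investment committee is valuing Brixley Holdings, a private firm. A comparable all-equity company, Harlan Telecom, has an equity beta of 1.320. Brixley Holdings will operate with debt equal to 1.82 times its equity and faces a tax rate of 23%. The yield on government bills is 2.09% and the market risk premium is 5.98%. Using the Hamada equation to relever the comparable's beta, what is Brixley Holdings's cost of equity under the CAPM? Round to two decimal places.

β_L = β_U × [1 + (1 − t)(D/E)] = 1.320 × [1 + (1 − 0.23) × 1.82]
    = 1.320 × [1 + 0.77 × 1.82] = 1.320 × 2.4014 = 3.1698
E(R) = R_f + β_L × MRP = 2.09% + 3.1698 × 5.98% = 21.05%

21.05%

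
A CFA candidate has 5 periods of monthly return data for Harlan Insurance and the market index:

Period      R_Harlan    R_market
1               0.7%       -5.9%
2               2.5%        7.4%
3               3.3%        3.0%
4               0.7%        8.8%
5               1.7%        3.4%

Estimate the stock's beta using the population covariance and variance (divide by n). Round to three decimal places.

Mean R_i = (0.7 + 2.5 + 3.3 + 0.7 + 1.7) / 5 = 1.7800%
Mean R_m = (-5.9 + 7.4 + 3.0 + 8.8 + 3.4) / 5 = 3.3400%
Σ(R_i − R̄_i)(R_m − R̄_m) = 6.4840  ⇒  Cov = 6.4840 / 5 = 1.2968
Σ(R_m − R̄_m)² = 131.7920  ⇒  Var(R_m) = 131.7920 / 5 = 26.3584
β = Cov / Var(R_m) = 1.2968 / 26.3584 = 0.0492

0.049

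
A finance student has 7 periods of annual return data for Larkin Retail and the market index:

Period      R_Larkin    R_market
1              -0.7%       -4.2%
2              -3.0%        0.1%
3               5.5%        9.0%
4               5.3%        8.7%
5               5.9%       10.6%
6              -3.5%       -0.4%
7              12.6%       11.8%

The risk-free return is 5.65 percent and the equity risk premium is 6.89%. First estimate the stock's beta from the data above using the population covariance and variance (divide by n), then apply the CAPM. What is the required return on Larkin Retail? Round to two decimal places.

Mean R_i = (-0.7 − 3.0 + 5.5 + 5.3 + 5.9 − 3.5 + 12.6) / 7 = 3.1571%
Mean R_m = (-4.2 + 0.1 + 9.0 + 8.7 + 10.6 − 0.4 + 11.8) / 7 = 5.0857%
Σ(R_i − R̄_i)(R_m − R̄_m) = 198.4757  ⇒  Cov = 198.4757 / 7 = 28.3537
Σ(R_m − R̄_m)² = 245.0486  ⇒  Var(R_m) = 245.0486 / 7 = 35.0069
β = Cov / Var(R_m) = 28.3537 / 35.0069 = 0.8099
E(R) = R_f + β × MRP = 5.65% + 0.8099 × 6.89% = 11.23%

11.23%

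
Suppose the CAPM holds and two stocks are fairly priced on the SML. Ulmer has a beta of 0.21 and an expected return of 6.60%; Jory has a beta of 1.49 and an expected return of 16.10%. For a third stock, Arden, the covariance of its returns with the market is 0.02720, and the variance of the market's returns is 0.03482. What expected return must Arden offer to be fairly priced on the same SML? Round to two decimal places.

MRP = (16.10% − 6.60%) / (1.49 − 0.21) = 7.4219%
R_f = 6.60% − 0.21 × 7.4219% = 5.0414%
β_Arden = Cov / Var(R_m) = 0.02720 / 0.03482 = 0.7812
E(R_Arden) = R_f + β × MRP = 5.0414% + 0.7812 × 7.4219% = 10.84%

10.84%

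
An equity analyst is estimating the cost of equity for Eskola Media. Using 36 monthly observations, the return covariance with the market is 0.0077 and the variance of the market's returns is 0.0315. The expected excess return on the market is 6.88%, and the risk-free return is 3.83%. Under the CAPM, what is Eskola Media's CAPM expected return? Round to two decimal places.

β = Cov(R_i, R_m) / Var(R_m) = 0.0077 / 0.0315 = 0.2444
E(R) = R_f + β × MRP = 3.83% + 0.2444 × 6.88% = 5.51%

5.51%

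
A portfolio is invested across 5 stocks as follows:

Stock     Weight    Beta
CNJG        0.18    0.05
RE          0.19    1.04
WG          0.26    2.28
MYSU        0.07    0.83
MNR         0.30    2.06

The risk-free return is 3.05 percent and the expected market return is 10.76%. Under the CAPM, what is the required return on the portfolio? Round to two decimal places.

14.43%

β_P = Σ w_i β_i = 0.18×0.05 + 0.19×1.04 + 0.26×2.28 + 0.07×0.83 + 0.30×2.06 = 1.4755
MRP = 10.76% − 3.05% = 7.71%
E(R_P) = R_f + β_P × MRP = 3.05% + 1.4755 × 7.71% = 14.43%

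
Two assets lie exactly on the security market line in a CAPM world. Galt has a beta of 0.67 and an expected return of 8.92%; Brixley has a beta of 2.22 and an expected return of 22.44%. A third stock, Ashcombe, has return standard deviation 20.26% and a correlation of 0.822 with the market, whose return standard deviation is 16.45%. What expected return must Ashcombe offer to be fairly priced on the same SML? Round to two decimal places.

11.91%

MRP = (22.44% − 8.92%) / (2.22 − 0.67) = 8.7226%
R_f = 8.92% − 0.67 × 8.7226% = 3.0759%
β_Ashcombe = ρ·σ_i/σ_m = 0.822 × 20.26 / 16.45 = 1.0124
E(R_Ashcombe) = R_f + β × MRP = 3.0759% + 1.0124 × 8.7226% = 11.91%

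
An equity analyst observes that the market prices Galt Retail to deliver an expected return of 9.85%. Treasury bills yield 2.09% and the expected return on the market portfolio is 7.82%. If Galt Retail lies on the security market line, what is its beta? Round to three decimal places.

1.354

MRP = 7.82% − 2.09% = 5.73%
β = (E(R) − R_f) / MRP = (9.85% − 2.09%) / 5.73% = 7.76% / 5.73% = 1.354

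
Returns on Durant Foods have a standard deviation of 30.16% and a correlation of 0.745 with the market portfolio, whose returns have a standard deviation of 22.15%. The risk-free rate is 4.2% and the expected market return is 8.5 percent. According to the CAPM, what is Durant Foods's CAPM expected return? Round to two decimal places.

8.56%

β = ρ × σ_i / σ_m = 0.745 × 30.16% / 22.15% = 1.0144
MRP = 8.5% − 4.2% = 4.30%
E(R) = 4.2% + 1.0144 × 4.3% = 8.56%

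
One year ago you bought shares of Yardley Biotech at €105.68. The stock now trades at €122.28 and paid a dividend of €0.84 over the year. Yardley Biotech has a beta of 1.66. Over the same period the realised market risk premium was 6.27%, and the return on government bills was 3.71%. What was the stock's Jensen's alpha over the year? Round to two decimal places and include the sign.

+2.38%

Realised HPR = (P1 + D1 − P0) / P0 = (122.28 + 0.84 − 105.68) / 105.68 = 17.44 / 105.68 = 16.5026%
CAPM required = R_f + β·MRP = 3.71% + 1.66 × 6.27% = 14.1182%
α = realised − required = 16.5026% − 14.1182% = +2.38%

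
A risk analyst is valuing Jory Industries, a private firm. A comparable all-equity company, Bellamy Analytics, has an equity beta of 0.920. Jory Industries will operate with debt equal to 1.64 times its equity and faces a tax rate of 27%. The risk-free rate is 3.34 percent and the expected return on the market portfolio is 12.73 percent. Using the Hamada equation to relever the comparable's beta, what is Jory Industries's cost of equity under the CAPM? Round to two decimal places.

β_L = β_U × [1 + (1 − t)(D/E)] = 0.920 × [1 + (1 − 0.27) × 1.64]
    = 0.920 × [1 + 0.73 × 1.64] = 0.920 × 2.1972 = 2.0214
MRP = 12.73% − 3.34% = 9.39%
E(R) = R_f + β_L × MRP = 3.34% + 2.0214 × 9.39% = 22.32%

22.32%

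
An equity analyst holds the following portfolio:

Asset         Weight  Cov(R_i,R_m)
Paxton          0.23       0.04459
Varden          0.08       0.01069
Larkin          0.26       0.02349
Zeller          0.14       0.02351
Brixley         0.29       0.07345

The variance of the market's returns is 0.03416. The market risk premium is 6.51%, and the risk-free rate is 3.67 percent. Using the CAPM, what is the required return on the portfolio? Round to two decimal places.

β_Paxton = 0.04459 / 0.03416 = 1.3053
β_Varden = 0.01069 / 0.03416 = 0.3129
β_Larkin = 0.02349 / 0.03416 = 0.6876
β_Zeller = 0.02351 / 0.03416 = 0.6882
β_Brixley = 0.07345 / 0.03416 = 2.1502
β_P = Σ w_i β_i = 0.23×1.3053 + 0.08×0.3129 + 0.26×0.6876 + 0.14×0.6882 + 0.29×2.1502 = 1.2239
E(R_P) = R_f + β_P × MRP = 3.67% + 1.2239 × 6.51% = 11.64%

11.64%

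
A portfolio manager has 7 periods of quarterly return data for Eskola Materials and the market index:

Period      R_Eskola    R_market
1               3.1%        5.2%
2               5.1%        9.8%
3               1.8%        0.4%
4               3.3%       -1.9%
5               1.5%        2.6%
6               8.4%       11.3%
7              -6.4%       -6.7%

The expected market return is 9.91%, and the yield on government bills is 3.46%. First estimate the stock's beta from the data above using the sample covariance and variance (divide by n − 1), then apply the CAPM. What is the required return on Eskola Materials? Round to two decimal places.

7.48%

Mean R_i = (3.1 + 5.1 + 1.8 + 3.3 + 1.5 + 8.4 − 6.4) / 7 = 2.4000%
Mean R_m = (5.2 + 9.8 + 0.4 − 1.9 + 2.6 + 11.3 − 6.7) / 7 = 2.9571%
Σ(R_i − R̄_i)(R_m − R̄_m) = 152.5700  ⇒  Cov = 152.5700 / 6 = 25.4283
Σ(R_m − R̄_m)² = 244.9771  ⇒  Var(R_m) = 244.9771 / 6 = 40.8295
β = Cov / Var(R_m) = 25.4283 / 40.8295 = 0.6228
MRP = 9.91% − 3.46% = 6.45%
E(R) = R_f + β × MRP = 3.46% + 0.6228 × 6.45% = 7.48%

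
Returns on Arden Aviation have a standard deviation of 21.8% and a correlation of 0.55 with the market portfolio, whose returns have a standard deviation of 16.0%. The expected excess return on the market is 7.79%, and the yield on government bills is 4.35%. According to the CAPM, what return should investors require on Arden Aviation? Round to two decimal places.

10.19%

β = ρ × σ_i / σ_m = 0.55 × 21.8% / 16.0% = 0.7494
E(R) = 4.35% + 0.7494 × 7.79% = 10.19%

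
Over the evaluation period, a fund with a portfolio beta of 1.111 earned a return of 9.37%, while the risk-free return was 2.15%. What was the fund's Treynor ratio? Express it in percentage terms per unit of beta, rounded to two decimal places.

6.50%

Treynor = (R_P − R_f) / β_P = (9.37% − 2.15%) / 1.1110 = 7.22% / 1.1110 = 6.50%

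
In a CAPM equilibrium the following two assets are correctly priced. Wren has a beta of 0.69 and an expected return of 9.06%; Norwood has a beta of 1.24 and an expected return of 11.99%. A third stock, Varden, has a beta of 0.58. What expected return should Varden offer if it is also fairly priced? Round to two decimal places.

8.47%

MRP (SML slope) = (11.99% − 9.06%) / (1.24 − 0.69) = 2.93% / 0.55 = 5.3273%
R_f (intercept) = 9.06% − 0.69 × 5.3273% = 5.3842%
E(R_Varden) = R_f + β × MRP = 5.3842% + 0.58 × 5.3273% = 8.47%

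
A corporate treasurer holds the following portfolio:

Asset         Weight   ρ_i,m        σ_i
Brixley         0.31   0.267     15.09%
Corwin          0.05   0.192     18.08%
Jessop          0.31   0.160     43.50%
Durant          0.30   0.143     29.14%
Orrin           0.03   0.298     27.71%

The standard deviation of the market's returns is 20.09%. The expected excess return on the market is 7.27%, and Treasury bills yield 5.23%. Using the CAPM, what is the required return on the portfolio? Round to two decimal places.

7.07%

β_Brixley = 0.267 × 15.09% / 20.09% = 0.2005
β_Corwin = 0.192 × 18.08% / 20.09% = 0.1728
β_Jessop = 0.160 × 43.50% / 20.09% = 0.3464
β_Durant = 0.143 × 29.14% / 20.09% = 0.2074
β_Orrin = 0.298 × 27.71% / 20.09% = 0.4110
β_P = Σ w_i β_i = 0.31×0.2005 + 0.05×0.1728 + 0.31×0.3464 + 0.30×0.2074 + 0.03×0.4110 = 0.2527
E(R_P) = R_f + β_P × MRP = 5.23% + 0.2527 × 7.27% = 7.07%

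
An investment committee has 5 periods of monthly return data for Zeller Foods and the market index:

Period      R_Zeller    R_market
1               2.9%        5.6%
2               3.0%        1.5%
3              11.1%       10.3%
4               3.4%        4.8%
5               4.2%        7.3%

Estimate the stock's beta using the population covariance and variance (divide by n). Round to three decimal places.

Mean R_i = (2.9 + 3.0 + 11.1 + 3.4 + 4.2) / 5 = 4.9200%
Mean R_m = (5.6 + 1.5 + 10.3 + 4.8 + 7.3) / 5 = 5.9000%
Σ(R_i − R̄_i)(R_m − R̄_m) = 36.9100  ⇒  Cov = 36.9100 / 5 = 7.3820
Σ(R_m − R̄_m)² = 41.9800  ⇒  Var(R_m) = 41.9800 / 5 = 8.3960
β = Cov / Var(R_m) = 7.3820 / 8.3960 = 0.8792

0.879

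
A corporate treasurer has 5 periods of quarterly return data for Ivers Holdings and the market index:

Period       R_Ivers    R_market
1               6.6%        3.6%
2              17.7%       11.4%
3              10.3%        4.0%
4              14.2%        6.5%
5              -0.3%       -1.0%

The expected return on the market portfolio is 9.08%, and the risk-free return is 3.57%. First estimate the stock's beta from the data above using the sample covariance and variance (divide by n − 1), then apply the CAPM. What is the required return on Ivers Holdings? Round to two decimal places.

11.74%

Mean R_i = (6.6 + 17.7 + 10.3 + 14.2 − 0.3) / 5 = 9.7000%
Mean R_m = (3.6 + 11.4 + 4.0 + 6.5 − 1.0) / 5 = 4.9000%
Σ(R_i − R̄_i)(R_m − R̄_m) = 121.6900  ⇒  Cov = 121.6900 / 4 = 30.4225
Σ(R_m − R̄_m)² = 82.1200  ⇒  Var(R_m) = 82.1200 / 4 = 20.5300
β = Cov / Var(R_m) = 30.4225 / 20.5300 = 1.4819
MRP = 9.08% − 3.57% = 5.51%
E(R) = R_f + β × MRP = 3.57% + 1.4819 × 5.51% = 11.74%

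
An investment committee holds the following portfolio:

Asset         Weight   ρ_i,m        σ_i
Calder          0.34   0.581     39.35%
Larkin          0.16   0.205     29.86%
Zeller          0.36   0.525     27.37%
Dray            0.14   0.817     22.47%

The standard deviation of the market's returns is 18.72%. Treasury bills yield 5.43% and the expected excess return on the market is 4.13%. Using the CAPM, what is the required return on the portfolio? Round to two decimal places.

9.07%

β_Calder = 0.581 × 39.35% / 18.72% = 1.2213
β_Larkin = 0.205 × 29.86% / 18.72% = 0.3270
β_Zeller = 0.525 × 27.37% / 18.72% = 0.7676
β_Dray = 0.817 × 22.47% / 18.72% = 0.9807
β_P = Σ w_i β_i = 0.34×1.2213 + 0.16×0.3270 + 0.36×0.7676 + 0.14×0.9807 = 0.8812
E(R_P) = R_f + β_P × MRP = 5.43% + 0.8812 × 4.13% = 9.07%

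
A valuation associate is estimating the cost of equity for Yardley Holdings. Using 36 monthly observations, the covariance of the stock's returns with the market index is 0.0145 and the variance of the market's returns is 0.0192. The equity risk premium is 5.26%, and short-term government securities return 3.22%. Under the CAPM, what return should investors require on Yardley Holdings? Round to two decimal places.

7.19%

β = Cov(R_i, R_m) / Var(R_m) = 0.0145 / 0.0192 = 0.7552
E(R) = R_f + β × MRP = 3.22% + 0.7552 × 5.26% = 7.19%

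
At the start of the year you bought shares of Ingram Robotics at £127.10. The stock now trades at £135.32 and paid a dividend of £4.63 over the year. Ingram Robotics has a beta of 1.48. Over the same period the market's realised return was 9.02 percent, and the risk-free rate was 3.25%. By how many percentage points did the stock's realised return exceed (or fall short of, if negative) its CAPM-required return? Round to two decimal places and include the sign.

-1.68%

Realised HPR = (P1 + D1 − P0) / P0 = (135.32 + 4.63 − 127.10) / 127.10 = 12.85 / 127.10 = 10.1101%
MRP = 9.02% − 3.25% = 5.77%
CAPM required = R_f + β·MRP = 3.25% + 1.48 × 5.77% = 11.7896%
α = realised − required = 10.1101% − 11.7896% = -1.68%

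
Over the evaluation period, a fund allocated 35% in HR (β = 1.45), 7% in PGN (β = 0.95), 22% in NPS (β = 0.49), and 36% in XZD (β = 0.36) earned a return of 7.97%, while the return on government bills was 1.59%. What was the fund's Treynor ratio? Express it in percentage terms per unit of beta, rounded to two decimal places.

β_P = 0.35×1.45 + 0.07×0.95 + 0.22×0.49 + 0.36×0.36 = 0.8114
Treynor = (R_P − R_f) / β_P = (7.97% − 1.59%) / 0.8114 = 6.38% / 0.8114 = 7.86%

7.86%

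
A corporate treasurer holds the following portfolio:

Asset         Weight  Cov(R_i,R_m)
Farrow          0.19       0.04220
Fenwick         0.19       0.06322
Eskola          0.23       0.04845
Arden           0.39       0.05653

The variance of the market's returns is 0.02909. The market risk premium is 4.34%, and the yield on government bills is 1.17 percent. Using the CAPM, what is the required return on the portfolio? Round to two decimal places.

β_Farrow = 0.04220 / 0.02909 = 1.4507
β_Fenwick = 0.06322 / 0.02909 = 2.1733
β_Eskola = 0.04845 / 0.02909 = 1.6655
β_Arden = 0.05653 / 0.02909 = 1.9433
β_P = Σ w_i β_i = 0.19×1.4507 + 0.19×2.1733 + 0.23×1.6655 + 0.39×1.9433 = 1.8295
E(R_P) = R_f + β_P × MRP = 1.17% + 1.8295 × 4.34% = 9.11%

9.11%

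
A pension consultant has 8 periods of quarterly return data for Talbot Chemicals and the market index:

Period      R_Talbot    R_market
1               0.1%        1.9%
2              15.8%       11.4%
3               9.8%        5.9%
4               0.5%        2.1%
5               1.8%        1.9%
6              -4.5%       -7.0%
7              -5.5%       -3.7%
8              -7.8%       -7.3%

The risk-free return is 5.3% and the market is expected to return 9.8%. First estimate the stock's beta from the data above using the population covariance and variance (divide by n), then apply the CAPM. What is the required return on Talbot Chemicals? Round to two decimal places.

10.67%

Mean R_i = (0.1 + 15.8 + 9.8 + 0.5 + 1.8 − 4.5 − 5.5 − 7.8) / 8 = 1.2750%
Mean R_m = (1.9 + 11.4 + 5.9 + 2.1 + 1.9 − 7.0 − 3.7 − 7.3) / 8 = 0.6500%
Σ(R_i − R̄_i)(R_m − R̄_m) = 344.7600  ⇒  Cov = 344.7600 / 8 = 43.0950
Σ(R_m − R̄_m)² = 289.0000  ⇒  Var(R_m) = 289.0000 / 8 = 36.1250
β = Cov / Var(R_m) = 43.0950 / 36.1250 = 1.1929
MRP = 9.8% − 5.3% = 4.50%
E(R) = R_f + β × MRP = 5.3% + 1.1929 × 4.5% = 10.67%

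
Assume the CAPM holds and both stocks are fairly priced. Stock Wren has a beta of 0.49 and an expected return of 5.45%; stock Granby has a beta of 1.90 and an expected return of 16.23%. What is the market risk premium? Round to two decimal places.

Both satisfy E(R) = R_f + β·MRP, so the slope of the SML is
MRP = (16.23% − 5.45%) / (1.90 − 0.49) = 10.78% / 1.41 = 7.6454%

7.65%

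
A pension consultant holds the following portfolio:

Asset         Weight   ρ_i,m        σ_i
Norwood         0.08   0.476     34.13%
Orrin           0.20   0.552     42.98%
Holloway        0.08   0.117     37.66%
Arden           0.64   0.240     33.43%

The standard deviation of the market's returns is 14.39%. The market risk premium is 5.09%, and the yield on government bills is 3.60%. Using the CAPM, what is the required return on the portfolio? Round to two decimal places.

β_Norwood = 0.476 × 34.13% / 14.39% = 1.1290
β_Orrin = 0.552 × 42.98% / 14.39% = 1.6487
β_Holloway = 0.117 × 37.66% / 14.39% = 0.3062
β_Arden = 0.240 × 33.43% / 14.39% = 0.5576
β_P = Σ w_i β_i = 0.08×1.1290 + 0.20×1.6487 + 0.08×0.3062 + 0.64×0.5576 = 0.8014
E(R_P) = R_f + β_P × MRP = 3.60% + 0.8014 × 5.09% = 7.68%

7.68%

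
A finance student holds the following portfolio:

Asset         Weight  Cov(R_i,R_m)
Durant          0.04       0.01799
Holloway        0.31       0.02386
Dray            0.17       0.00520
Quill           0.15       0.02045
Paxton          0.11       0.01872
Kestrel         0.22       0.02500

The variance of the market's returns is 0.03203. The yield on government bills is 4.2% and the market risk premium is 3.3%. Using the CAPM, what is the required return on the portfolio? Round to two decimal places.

β_Durant = 0.01799 / 0.03203 = 0.5617
β_Holloway = 0.02386 / 0.03203 = 0.7449
β_Dray = 0.00520 / 0.03203 = 0.1623
β_Quill = 0.02045 / 0.03203 = 0.6385
β_Paxton = 0.01872 / 0.03203 = 0.5845
β_Kestrel = 0.02500 / 0.03203 = 0.7805
β_P = Σ w_i β_i = 0.04×0.5617 + 0.31×0.7449 + 0.17×0.1623 + 0.15×0.6385 + 0.11×0.5845 + 0.22×0.7805 = 0.6128
E(R_P) = R_f + β_P × MRP = 4.2% + 0.6128 × 3.3% = 6.22%

6.22%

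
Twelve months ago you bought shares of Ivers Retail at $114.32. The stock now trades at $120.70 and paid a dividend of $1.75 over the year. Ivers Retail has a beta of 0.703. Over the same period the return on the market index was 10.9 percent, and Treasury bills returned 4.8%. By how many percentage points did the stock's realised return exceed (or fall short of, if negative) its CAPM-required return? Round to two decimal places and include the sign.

-1.98%

Realised HPR = (P1 + D1 − P0) / P0 = (120.70 + 1.75 − 114.32) / 114.32 = 8.13 / 114.32 = 7.1116%
MRP = 10.9% − 4.8% = 6.10%
CAPM required = R_f + β·MRP = 4.8% + 0.703 × 6.1% = 9.0883%
α = realised − required = 7.1116% − 9.0883% = -1.98%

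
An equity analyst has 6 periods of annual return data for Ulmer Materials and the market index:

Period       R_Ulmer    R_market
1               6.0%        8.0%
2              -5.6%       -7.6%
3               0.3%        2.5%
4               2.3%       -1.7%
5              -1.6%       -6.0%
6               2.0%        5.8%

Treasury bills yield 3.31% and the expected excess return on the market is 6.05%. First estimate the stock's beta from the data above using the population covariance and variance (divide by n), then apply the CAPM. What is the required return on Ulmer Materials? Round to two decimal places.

6.57%

Mean R_i = (6.0 − 5.6 + 0.3 + 2.3 − 1.6 + 2.0) / 6 = 0.5667%
Mean R_m = (8.0 − 7.6 + 2.5 − 1.7 − 6.0 + 5.8) / 6 = 0.1667%
Σ(R_i − R̄_i)(R_m − R̄_m) = 108.0333  ⇒  Cov = 108.0333 / 6 = 18.0056
Σ(R_m − R̄_m)² = 200.3733  ⇒  Var(R_m) = 200.3733 / 6 = 33.3956
β = Cov / Var(R_m) = 18.0056 / 33.3956 = 0.5392
E(R) = R_f + β × MRP = 3.31% + 0.5392 × 6.05% = 6.57%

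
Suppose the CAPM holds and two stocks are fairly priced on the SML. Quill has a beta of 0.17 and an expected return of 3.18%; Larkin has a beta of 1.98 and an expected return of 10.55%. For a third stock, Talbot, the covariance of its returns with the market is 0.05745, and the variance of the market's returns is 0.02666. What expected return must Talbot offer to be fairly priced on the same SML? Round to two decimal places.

11.26%

MRP = (10.55% − 3.18%) / (1.98 − 0.17) = 4.0718%
R_f = 3.18% − 0.17 × 4.0718% = 2.4878%
β_Talbot = Cov / Var(R_m) = 0.05745 / 0.02666 = 2.1549
E(R_Talbot) = R_f + β × MRP = 2.4878% + 2.1549 × 4.0718% = 11.26%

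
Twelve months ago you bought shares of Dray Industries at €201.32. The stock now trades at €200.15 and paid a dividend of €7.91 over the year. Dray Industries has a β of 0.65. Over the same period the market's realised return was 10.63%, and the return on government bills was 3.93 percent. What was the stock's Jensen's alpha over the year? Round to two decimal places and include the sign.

Realised HPR = (P1 + D1 − P0) / P0 = (200.15 + 7.91 − 201.32) / 201.32 = 6.74 / 201.32 = 3.3479%
MRP = 10.63% − 3.93% = 6.70%
CAPM required = R_f + β·MRP = 3.93% + 0.65 × 6.70% = 8.2850%
α = realised − required = 3.3479% − 8.2850% = -4.94%

-4.94%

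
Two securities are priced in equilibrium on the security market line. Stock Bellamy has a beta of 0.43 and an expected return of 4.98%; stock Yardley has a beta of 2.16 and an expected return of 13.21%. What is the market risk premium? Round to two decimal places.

Both satisfy E(R) = R_f + β·MRP, so the slope of the SML is
MRP = (13.21% − 4.98%) / (2.16 − 0.43) = 8.23% / 1.73 = 4.7572%

4.76%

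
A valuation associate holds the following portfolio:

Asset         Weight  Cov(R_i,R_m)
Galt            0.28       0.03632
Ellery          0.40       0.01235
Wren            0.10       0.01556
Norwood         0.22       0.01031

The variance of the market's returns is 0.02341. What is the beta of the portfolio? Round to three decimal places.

β_Galt = 0.03632 / 0.02341 = 1.5515
β_Ellery = 0.01235 / 0.02341 = 0.5276
β_Wren = 0.01556 / 0.02341 = 0.6647
β_Norwood = 0.01031 / 0.02341 = 0.4404
β_P = Σ w_i β_i = 0.28×1.5515 + 0.40×0.5276 + 0.10×0.6647 + 0.22×0.4404 = 0.8088

0.809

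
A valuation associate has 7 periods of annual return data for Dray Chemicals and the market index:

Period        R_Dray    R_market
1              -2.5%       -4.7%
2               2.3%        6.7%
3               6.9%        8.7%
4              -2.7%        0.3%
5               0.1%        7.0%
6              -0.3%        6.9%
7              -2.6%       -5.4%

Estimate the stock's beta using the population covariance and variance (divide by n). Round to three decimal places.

Mean R_i = (-2.5 + 2.3 + 6.9 − 2.7 + 0.1 − 0.3 − 2.6) / 7 = 0.1714%
Mean R_m = (-4.7 + 6.7 + 8.7 + 0.3 + 7.0 + 6.9 − 5.4) / 7 = 2.7857%
Σ(R_i − R̄_i)(R_m − R̄_m) = 95.7071  ⇒  Cov = 95.7071 / 7 = 13.6724
Σ(R_m − R̄_m)² = 214.2086  ⇒  Var(R_m) = 214.2086 / 7 = 30.6012
β = Cov / Var(R_m) = 13.6724 / 30.6012 = 0.4468

0.447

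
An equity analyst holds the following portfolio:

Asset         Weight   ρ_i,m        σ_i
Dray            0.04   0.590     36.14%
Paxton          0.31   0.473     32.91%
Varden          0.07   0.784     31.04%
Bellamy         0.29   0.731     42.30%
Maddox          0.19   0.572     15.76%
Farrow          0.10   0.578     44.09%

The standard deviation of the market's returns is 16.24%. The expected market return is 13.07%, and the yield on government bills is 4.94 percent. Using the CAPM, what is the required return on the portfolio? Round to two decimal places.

β_Dray = 0.590 × 36.14% / 16.24% = 1.3130
β_Paxton = 0.473 × 32.91% / 16.24% = 0.9585
β_Varden = 0.784 × 31.04% / 16.24% = 1.4985
β_Bellamy = 0.731 × 42.30% / 16.24% = 1.9040
β_Maddox = 0.572 × 15.76% / 16.24% = 0.5551
β_Farrow = 0.578 × 44.09% / 16.24% = 1.5692
β_P = Σ w_i β_i = 0.04×1.3130 + 0.31×0.9585 + 0.07×1.4985 + 0.29×1.9040 + 0.19×0.5551 + 0.10×1.5692 = 1.2691
MRP = 13.07% − 4.94% = 8.13%
E(R_P) = R_f + β_P × MRP = 4.94% + 1.2691 × 8.13% = 15.26%

15.26%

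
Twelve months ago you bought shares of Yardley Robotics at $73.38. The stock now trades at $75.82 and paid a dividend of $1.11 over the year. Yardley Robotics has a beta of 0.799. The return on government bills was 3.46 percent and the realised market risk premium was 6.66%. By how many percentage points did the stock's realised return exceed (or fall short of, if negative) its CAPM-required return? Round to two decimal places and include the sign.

-3.94%

Realised HPR = (P1 + D1 − P0) / P0 = (75.82 + 1.11 − 73.38) / 73.38 = 3.55 / 73.38 = 4.8378%
CAPM required = R_f + β·MRP = 3.46% + 0.799 × 6.66% = 8.78134%
α = realised − required = 4.8378% − 8.78134% = -3.94%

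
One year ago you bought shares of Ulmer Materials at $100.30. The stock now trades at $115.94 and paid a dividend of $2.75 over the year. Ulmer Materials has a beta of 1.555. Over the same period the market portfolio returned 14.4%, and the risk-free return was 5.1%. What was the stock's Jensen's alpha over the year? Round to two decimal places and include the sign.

-1.23%

Realised HPR = (P1 + D1 − P0) / P0 = (115.94 + 2.75 − 100.30) / 100.30 = 18.39 / 100.30 = 18.3350%
MRP = 14.4% − 5.1% = 9.30%
CAPM required = R_f + β·MRP = 5.1% + 1.555 × 9.3% = 19.5615%
α = realised − required = 18.3350% − 19.5615% = -1.23%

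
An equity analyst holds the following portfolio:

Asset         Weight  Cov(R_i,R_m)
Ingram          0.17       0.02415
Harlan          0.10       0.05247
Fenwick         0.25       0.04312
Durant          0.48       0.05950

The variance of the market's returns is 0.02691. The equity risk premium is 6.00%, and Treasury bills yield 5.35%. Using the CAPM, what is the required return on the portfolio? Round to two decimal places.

16.21%

β_Ingram = 0.02415 / 0.02691 = 0.8974
β_Harlan = 0.05247 / 0.02691 = 1.9498
β_Fenwick = 0.04312 / 0.02691 = 1.6024
β_Durant = 0.05950 / 0.02691 = 2.2111
β_P = Σ w_i β_i = 0.17×0.8974 + 0.10×1.9498 + 0.25×1.6024 + 0.48×2.2111 = 1.8095
E(R_P) = R_f + β_P × MRP = 5.35% + 1.8095 × 6.00% = 16.21%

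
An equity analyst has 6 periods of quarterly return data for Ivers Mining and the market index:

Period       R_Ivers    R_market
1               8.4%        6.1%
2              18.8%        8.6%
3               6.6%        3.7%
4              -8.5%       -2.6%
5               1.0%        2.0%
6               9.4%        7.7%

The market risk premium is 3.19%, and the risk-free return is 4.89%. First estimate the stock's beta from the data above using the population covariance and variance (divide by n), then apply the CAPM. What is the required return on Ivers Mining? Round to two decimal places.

11.60%

Mean R_i = (8.4 + 18.8 + 6.6 − 8.5 + 1.0 + 9.4) / 6 = 5.9500%
Mean R_m = (6.1 + 8.6 + 3.7 − 2.6 + 2.0 + 7.7) / 6 = 4.2500%
Σ(R_i − R̄_i)(R_m − R̄_m) = 182.0950  ⇒  Cov = 182.0950 / 6 = 30.3492
Σ(R_m − R̄_m)² = 86.5350  ⇒  Var(R_m) = 86.5350 / 6 = 14.4225
β = Cov / Var(R_m) = 30.3492 / 14.4225 = 2.1043
E(R) = R_f + β × MRP = 4.89% + 2.1043 × 3.19% = 11.60%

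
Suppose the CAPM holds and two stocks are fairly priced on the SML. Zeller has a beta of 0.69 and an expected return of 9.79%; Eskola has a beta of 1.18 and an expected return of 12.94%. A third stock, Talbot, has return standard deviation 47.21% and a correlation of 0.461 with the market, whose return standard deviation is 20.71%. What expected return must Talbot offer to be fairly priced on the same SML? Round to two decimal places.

12.11%

MRP = (12.94% − 9.79%) / (1.18 − 0.69) = 6.4286%
R_f = 9.79% − 0.69 × 6.4286% = 5.3543%
β_Talbot = ρ·σ_i/σ_m = 0.461 × 47.21 / 20.71 = 1.0509
E(R_Talbot) = R_f + β × MRP = 5.3543% + 1.0509 × 6.4286% = 12.11%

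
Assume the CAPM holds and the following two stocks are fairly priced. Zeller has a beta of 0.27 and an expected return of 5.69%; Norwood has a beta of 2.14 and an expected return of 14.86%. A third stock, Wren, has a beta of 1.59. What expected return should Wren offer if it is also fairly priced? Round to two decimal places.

MRP (SML slope) = (14.86% − 5.69%) / (2.14 − 0.27) = 9.17% / 1.87 = 4.9037%
R_f (intercept) = 5.69% − 0.27 × 4.9037% = 4.3660%
E(R_Wren) = R_f + β × MRP = 4.3660% + 1.59 × 4.9037% = 12.16%

12.16%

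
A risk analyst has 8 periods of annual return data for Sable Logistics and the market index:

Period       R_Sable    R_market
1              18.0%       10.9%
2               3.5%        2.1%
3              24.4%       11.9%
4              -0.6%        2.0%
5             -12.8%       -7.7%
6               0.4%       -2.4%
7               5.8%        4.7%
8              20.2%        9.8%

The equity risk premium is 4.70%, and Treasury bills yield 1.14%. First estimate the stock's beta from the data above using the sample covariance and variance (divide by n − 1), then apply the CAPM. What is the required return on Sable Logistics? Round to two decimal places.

Mean R_i = (18.0 + 3.5 + 24.4 − 0.6 − 12.8 + 0.4 + 5.8 + 20.2) / 8 = 7.3625%
Mean R_m = (10.9 + 2.1 + 11.9 + 2.0 − 7.7 − 2.4 + 4.7 + 9.8) / 8 = 3.9125%
Σ(R_i − R̄_i)(R_m − R̄_m) = 585.0838  ⇒  Cov = 585.0838 / 7 = 83.5834
Σ(R_m − R̄_m)² = 329.5488  ⇒  Var(R_m) = 329.5488 / 7 = 47.0784
β = Cov / Var(R_m) = 83.5834 / 47.0784 = 1.7754
E(R) = R_f + β × MRP = 1.14% + 1.7754 × 4.70% = 9.48%

9.48%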